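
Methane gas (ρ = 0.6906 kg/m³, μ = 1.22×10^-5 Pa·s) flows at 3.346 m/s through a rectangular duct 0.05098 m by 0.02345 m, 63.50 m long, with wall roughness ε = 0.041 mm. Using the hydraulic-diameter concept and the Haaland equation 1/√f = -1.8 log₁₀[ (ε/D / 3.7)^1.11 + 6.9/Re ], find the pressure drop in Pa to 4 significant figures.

ΔP ≈ 281.7 Pa

Hydraulic diameter D_h = 4A/P = 4·(0.05098·0.02345)/(2·(0.05098+0.02345)) = 0.004782/0.1489 = 0.03212 m.
Re = ρVD_h/μ = 0.6906·3.346·0.03212/1.22e-05 = 6084.
ε/D_h = 4.1e-05/0.03212 = 0.00128; Haaland gives 1/√f = -1.8 log₁₀[0.000144+0.00113] = 5.209, so f = 0.03686.
ΔP = f(L/D_h)(ρV²/2) = 0.03686·63.5/0.03212·3.866 = 281.7 Pa.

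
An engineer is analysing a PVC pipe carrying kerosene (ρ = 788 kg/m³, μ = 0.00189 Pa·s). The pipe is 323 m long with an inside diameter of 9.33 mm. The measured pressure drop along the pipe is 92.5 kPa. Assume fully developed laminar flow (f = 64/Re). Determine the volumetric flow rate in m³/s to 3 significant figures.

Q ≈ 2.82×10^-5 m³/s

For laminar flow, f = 64/Re with Re = ρVD/μ, so Darcy-Weisbach reduces to ΔP = 32μLV/D². Solving for V: V = ΔP·D²/(32μL) = 9.25e+04·(0.00933)²/(32·0.00189·323) = 0.4122 m/s.
Check: Re = ρVD/μ = 788·0.4122·0.00933/0.00189 = 1603 < 2300, so the laminar assumption holds.
Q = V·A = 0.4122·(π/4·0.00933²) = 2.818e-05 m³/s = 2.82×10^-5 m³/s.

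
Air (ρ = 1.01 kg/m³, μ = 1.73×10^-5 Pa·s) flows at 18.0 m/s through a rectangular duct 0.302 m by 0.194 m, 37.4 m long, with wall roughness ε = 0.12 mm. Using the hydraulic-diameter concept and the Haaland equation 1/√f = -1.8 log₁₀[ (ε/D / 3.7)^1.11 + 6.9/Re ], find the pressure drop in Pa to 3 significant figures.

Hydraulic diameter D_h = 4A/P = 4·(0.302·0.194)/(2·(0.302+0.194)) = 0.2344/0.992 = 0.2362 m.
Re = ρVD_h/μ = 1.01·18·0.2362/1.73e-05 = 2.483e+05.
ε/D_h = 0.00012/0.2362 = 0.000508; Haaland gives 1/√f = -1.8 log₁₀[5.16e-05+2.78e-05] = 7.38, so f = 0.01836.
ΔP = f(L/D_h)(ρV²/2) = 0.01836·37.4/0.2362·163.6 = 475.6 Pa.

ΔP ≈ 476 Pa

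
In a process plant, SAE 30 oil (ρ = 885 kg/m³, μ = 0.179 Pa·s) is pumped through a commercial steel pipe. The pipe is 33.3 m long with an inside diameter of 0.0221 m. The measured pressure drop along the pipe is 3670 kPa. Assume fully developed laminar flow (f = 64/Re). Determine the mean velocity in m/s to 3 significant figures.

V ≈ 9.40 m/s

For laminar flow, f = 64/Re with Re = ρVD/μ, so Darcy-Weisbach reduces to ΔP = 32μLV/D². Solving for V: V = ΔP·D²/(32μL) = 3.67e+06·(0.0221)²/(32·0.179·33.3) = 9.397 m/s.
Check: Re = ρVD/μ = 885·9.397·0.0221/0.179 = 1027 < 2300, so the laminar assumption holds.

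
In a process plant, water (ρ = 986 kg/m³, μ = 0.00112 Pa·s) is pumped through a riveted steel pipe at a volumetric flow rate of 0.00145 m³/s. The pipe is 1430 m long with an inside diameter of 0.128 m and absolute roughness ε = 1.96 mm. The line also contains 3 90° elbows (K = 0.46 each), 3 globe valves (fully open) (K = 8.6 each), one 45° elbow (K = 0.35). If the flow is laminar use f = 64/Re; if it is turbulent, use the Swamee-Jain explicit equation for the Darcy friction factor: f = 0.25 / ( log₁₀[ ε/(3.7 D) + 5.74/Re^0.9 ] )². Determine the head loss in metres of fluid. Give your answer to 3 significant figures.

h_f ≈ 0.367 m

Cross-sectional area A = πD²/4 = π(0.128)²/4 = 0.01287 m²; mean velocity V = Q/A = 0.00145/0.01287 = 0.1127 m/s.
Reynolds number Re = ρVD/μ = 986 · 0.1127 · 0.128 / 0.00112 = 1.27e+04.
Re > 4000 → turbulent. Relative roughness ε/D = 0.00196/0.128 = 0.0153. Swamee-Jain: f = 0.25/(log₁₀[0.0153/3.7 + 5.74/1.27e+04^0.9])² = 0.25/(log₁₀[0.00414 + 0.00116])² = 0.25/(-2.276)² = 0.04828.
Total minor-loss coefficient ΣK = 3·0.46 + 3·8.6 + 1·0.35 = 27.5.
ΔP = [f·L/D + ΣK]·(ρV²/2) = [0.04828·1430/0.128 + 27.5]·(986·0.1127²/2) = [539.4 + 27.5]·6.26 = 3549 Pa.
Head loss h_f = ΔP/(ρg) = 3549/(986·9.81) = 0.367 m.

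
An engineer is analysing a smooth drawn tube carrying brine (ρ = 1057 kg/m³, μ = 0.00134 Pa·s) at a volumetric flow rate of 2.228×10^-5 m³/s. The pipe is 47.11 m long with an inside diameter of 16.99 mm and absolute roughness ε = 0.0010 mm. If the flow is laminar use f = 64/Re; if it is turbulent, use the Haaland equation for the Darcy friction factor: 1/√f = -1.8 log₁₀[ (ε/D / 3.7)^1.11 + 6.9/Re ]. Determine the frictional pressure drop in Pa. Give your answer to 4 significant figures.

ΔP ≈ 687.7 Pa

Cross-sectional area A = πD²/4 = π(0.01699)²/4 = 0.0002267 m²; mean velocity V = Q/A = 2.228e-05/0.0002267 = 0.09827 m/s.
Reynolds number Re = ρVD/μ = 1057 · 0.09827 · 0.01699 / 0.00134 = 1317.
Re < 2300 → laminar flow, so f = 64/Re = 64/1317 = 0.04859 (the turbulent correlation is not needed).
Darcy-Weisbach: ΔP = f(L/D)(ρV²/2) = 0.04859·(47.11/0.01699)·(1057·0.09827²/2) = 0.04859·2773·5.104 = 687.7 Pa.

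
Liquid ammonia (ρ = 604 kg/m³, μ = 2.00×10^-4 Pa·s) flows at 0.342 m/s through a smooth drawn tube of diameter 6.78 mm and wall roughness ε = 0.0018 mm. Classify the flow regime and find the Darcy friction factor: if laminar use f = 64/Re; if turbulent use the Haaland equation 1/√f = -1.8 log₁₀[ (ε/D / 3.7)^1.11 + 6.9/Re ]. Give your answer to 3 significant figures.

f ≈ 0.0344

Re = ρVD/μ = 604·0.342·0.00678/0.0002 = 7003.
Re > 4000 → turbulent. ε/D = 1.8e-06/0.00678 = 0.000265; Haaland: 1/√f = -1.8 log₁₀[2.51e-05 + 0.000985] = 5.392, so f = 0.0344.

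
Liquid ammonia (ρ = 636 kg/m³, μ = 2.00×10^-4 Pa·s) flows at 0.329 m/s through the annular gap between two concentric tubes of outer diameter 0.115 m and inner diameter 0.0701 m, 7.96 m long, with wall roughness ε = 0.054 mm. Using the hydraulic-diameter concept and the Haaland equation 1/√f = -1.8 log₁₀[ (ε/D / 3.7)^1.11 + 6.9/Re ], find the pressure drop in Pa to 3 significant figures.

Hydraulic diameter D_h = 4A/P = D_o - D_i = 0.115 - 0.0701 = 0.0449 m.
Re = ρVD_h/μ = 636·0.329·0.0449/0.0002 = 4.698e+04.
ε/D_h = 5.4e-05/0.0449 = 0.0012; Haaland gives 1/√f = -1.8 log₁₀[0.000134+0.000147] = 6.392, so f = 0.02448.
ΔP = f(L/D_h)(ρV²/2) = 0.02448·7.96/0.0449·34.42 = 149.4 Pa.

ΔP ≈ 149 Pa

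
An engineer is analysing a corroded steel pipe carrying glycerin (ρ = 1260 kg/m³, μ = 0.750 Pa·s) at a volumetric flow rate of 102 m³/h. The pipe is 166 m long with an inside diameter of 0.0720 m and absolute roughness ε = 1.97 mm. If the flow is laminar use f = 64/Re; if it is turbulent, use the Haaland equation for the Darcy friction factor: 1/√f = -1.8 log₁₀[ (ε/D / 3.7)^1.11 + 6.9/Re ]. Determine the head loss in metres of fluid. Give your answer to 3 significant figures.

Q = 102 m³/h = 102/3600 = 0.02833 m³/s.
Cross-sectional area A = πD²/4 = π(0.072)²/4 = 0.004072 m²; mean velocity V = Q/A = 0.02833/0.004072 = 6.959 m/s.
Reynolds number Re = ρVD/μ = 1260 · 6.959 · 0.072 / 0.75 = 841.8.
Re < 2300 → laminar flow, so f = 64/Re = 64/841.8 = 0.07603 (the turbulent correlation is not needed).
Darcy-Weisbach: ΔP = f(L/D)(ρV²/2) = 0.07603·(166/0.072)·(1260·6.959²/2) = 0.07603·2306·3.051e+04 = 5.348e+06 Pa.
Head loss h_f = ΔP/(ρg) = 5.348e+06/(1260·9.81) = 433 m.

h_f ≈ 433 m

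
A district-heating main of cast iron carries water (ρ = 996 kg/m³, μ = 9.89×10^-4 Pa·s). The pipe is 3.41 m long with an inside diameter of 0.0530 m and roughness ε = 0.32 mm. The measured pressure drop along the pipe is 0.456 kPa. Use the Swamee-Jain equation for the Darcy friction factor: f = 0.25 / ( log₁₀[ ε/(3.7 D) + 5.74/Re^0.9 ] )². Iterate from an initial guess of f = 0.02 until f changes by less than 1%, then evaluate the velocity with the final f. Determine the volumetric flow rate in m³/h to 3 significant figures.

Q ≈ 5.07 m³/h

Rearranging Darcy-Weisbach: V = √(2·ΔP·D/(f·L·ρ)). With ε/D = 0.00032/0.053 = 0.00604, iterate starting from f = 0.02:
  f = 0.02 → V = √(2·456·0.053/(0.02·3.41·996)) = 0.8436 m/s; Re = ρVD/μ = 4.502e+04; f → 0.03434
  f = 0.03434 → V = 0.6437 m/s; Re = 3.436e+04; f → 0.0349
  f = 0.0349 → V = 0.6386 m/s; Re = 3.408e+04; f → 0.03492
Converged (Δf/f < 1%). With the final f = 0.03492: V = √(2·456·0.053/(0.03492·3.41·996)) = 0.6384 m/s.
Q = V·A = 0.6384·(π/4·0.053²) = 0.001408 m³/s = 5.07 m³/h.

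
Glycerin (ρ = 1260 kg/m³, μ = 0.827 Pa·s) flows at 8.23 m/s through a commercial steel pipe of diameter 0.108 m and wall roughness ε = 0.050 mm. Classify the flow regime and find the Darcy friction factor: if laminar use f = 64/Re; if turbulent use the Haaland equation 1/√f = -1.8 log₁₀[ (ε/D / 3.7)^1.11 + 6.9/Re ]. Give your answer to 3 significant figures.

Re = ρVD/μ = 1260·8.23·0.108/0.827 = 1354.
Re < 2300 → laminar, so f = 64/Re = 0.04726 (roughness is irrelevant in laminar flow).

f ≈ 0.0473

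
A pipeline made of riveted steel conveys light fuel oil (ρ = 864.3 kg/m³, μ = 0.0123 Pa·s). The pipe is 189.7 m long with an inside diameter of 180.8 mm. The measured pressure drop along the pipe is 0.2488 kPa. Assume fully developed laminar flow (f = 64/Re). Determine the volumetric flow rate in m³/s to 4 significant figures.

For laminar flow, f = 64/Re with Re = ρVD/μ, so Darcy-Weisbach reduces to ΔP = 32μLV/D². Solving for V: V = ΔP·D²/(32μL) = 248.8·(0.1808)²/(32·0.0123·189.7) = 0.1089 m/s.
Check: Re = ρVD/μ = 864.3·0.1089·0.1808/0.0123 = 1384 < 2300, so the laminar assumption holds.
Q = V·A = 0.1089·(π/4·0.1808²) = 0.002796 m³/s = 0.002796 m³/s.

Q ≈ 0.002796 m³/s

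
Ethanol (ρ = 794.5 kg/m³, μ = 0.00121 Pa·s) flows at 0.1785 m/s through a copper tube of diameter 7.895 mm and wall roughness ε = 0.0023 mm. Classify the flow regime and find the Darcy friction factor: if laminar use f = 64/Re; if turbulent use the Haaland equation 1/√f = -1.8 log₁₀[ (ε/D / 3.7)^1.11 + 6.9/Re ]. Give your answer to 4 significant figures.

f ≈ 0.06916

Re = ρVD/μ = 794.5·0.1785·0.007895/0.00121 = 925.3.
Re < 2300 → laminar, so f = 64/Re = 0.06916 (roughness is irrelevant in laminar flow).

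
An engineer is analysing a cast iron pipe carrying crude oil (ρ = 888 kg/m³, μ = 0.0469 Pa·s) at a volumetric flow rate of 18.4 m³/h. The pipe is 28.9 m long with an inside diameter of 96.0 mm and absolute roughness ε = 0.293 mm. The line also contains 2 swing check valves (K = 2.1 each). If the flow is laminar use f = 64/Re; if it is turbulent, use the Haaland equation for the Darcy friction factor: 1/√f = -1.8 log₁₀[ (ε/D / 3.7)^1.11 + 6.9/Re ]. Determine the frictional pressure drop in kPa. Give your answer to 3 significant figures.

ΔP ≈ 4.25 kPa

Q = 18.4 m³/h = 18.4/3600 = 0.005111 m³/s.
Cross-sectional area A = πD²/4 = π(0.096)²/4 = 0.007238 m²; mean velocity V = Q/A = 0.005111/0.007238 = 0.7061 m/s.
Reynolds number Re = ρVD/μ = 888 · 0.7061 · 0.096 / 0.0469 = 1283.
Re < 2300 → laminar flow, so f = 64/Re = 64/1283 = 0.04986 (the turbulent correlation is not needed).
Total minor-loss coefficient ΣK = 2·2.1 = 4.2.
ΔP = [f·L/D + ΣK]·(ρV²/2) = [0.04986·28.9/0.096 + 4.2]·(888·0.7061²/2) = [15.01 + 4.2]·221.4 = 4253 Pa.
ΔP = 4253 Pa = 4.25 kPa.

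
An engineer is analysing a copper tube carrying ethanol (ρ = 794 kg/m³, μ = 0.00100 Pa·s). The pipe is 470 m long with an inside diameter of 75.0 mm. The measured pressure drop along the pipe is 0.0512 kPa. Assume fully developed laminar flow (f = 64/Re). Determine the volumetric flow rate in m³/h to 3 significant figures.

For laminar flow, f = 64/Re with Re = ρVD/μ, so Darcy-Weisbach reduces to ΔP = 32μLV/D². Solving for V: V = ΔP·D²/(32μL) = 51.2·(0.075)²/(32·0.001·470) = 0.01915 m/s.
Check: Re = ρVD/μ = 794·0.01915·0.075/0.001 = 1140 < 2300, so the laminar assumption holds.
Q = V·A = 0.01915·(π/4·0.075²) = 8.46e-05 m³/s = 0.305 m³/h.

Q ≈ 0.305 m³/h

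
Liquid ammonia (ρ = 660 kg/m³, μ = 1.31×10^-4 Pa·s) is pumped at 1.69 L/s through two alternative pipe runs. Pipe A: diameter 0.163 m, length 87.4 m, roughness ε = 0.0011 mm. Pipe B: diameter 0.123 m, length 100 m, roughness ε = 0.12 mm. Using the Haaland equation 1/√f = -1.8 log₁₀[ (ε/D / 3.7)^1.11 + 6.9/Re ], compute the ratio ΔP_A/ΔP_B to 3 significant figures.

ΔP_A/ΔP_B ≈ 0.188

Pipe A: V = Q/A = 0.00169/0.02087 = 0.08099 m/s; Re = 6.651e+04; ε/D = 6.75e-06; Haaland → f = 0.01946; ΔP_A = f(L/D)(ρV²/2) = 22.59 Pa.
Pipe B: V = Q/A = 0.00169/0.01188 = 0.1422 m/s; Re = 8.814e+04; ε/D = 0.000976; Haaland → f = 0.02214; ΔP_B = f(L/D)(ρV²/2) = 120.2 Pa.
ΔP_A/ΔP_B = 22.59/120.2 = 0.188.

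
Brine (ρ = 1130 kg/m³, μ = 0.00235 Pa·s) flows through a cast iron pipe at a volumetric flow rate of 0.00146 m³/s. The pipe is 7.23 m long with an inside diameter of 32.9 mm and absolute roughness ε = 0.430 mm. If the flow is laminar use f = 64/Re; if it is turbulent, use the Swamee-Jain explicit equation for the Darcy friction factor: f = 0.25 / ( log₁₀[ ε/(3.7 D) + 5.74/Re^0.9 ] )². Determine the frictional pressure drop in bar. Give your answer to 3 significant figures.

ΔP ≈ 0.161 bar

Cross-sectional area A = πD²/4 = π(0.0329)²/4 = 0.0008501 m²; mean velocity V = Q/A = 0.00146/0.0008501 = 1.717 m/s.
Reynolds number Re = ρVD/μ = 1130 · 1.717 · 0.0329 / 0.00235 = 2.717e+04.
Re > 4000 → turbulent. Relative roughness ε/D = 0.00043/0.0329 = 0.0131. Swamee-Jain: f = 0.25/(log₁₀[0.0131/3.7 + 5.74/2.717e+04^0.9])² = 0.25/(log₁₀[0.00353 + 0.000586])² = 0.25/(-2.385)² = 0.04394.
Darcy-Weisbach: ΔP = f(L/D)(ρV²/2) = 0.04394·(7.23/0.0329)·(1130·1.717²/2) = 0.04394·219.8·1666 = 1.609e+04 Pa.
ΔP = 1.609e+04 Pa = 0.161 bar.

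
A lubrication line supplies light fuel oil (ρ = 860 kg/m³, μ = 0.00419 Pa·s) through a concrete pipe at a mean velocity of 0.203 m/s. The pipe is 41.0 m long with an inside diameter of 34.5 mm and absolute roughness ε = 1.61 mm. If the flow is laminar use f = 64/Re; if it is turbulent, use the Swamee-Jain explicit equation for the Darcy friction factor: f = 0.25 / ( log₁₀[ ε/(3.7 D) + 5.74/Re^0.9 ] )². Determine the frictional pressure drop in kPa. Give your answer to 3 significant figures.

ΔP ≈ 0.938 kPa

Reynolds number Re = ρVD/μ = 860 · 0.203 · 0.0345 / 0.00419 = 1437.
Re < 2300 → laminar flow, so f = 64/Re = 64/1437 = 0.04452 (the turbulent correlation is not needed).
Darcy-Weisbach: ΔP = f(L/D)(ρV²/2) = 0.04452·(41/0.0345)·(860·0.203²/2) = 0.04452·1188·17.72 = 937.6 Pa.
ΔP = 937.6 Pa = 0.938 kPa.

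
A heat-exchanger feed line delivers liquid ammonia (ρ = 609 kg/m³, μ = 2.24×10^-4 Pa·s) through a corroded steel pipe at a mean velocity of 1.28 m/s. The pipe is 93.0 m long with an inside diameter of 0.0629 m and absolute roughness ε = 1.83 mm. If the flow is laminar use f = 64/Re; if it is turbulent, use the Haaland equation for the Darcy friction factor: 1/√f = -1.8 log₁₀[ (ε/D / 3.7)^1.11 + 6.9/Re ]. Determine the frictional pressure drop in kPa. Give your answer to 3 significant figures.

Reynolds number Re = ρVD/μ = 609 · 1.28 · 0.0629 / 0.000224 = 2.189e+05.
Re > 4000 → turbulent. Relative roughness ε/D = 0.00183/0.0629 = 0.0291. Haaland: 1/√f = -1.8 log₁₀[(0.0291/3.7)^1.11 + 6.9/2.189e+05] = -1.8 log₁₀[0.00461 + 3.15e-05] = 4.199, so f = 0.05671.
Darcy-Weisbach: ΔP = f(L/D)(ρV²/2) = 0.05671·(93/0.0629)·(609·1.28²/2) = 0.05671·1479·498.9 = 4.183e+04 Pa.
ΔP = 4.183e+04 Pa = 41.8 kPa.

ΔP ≈ 41.8 kPa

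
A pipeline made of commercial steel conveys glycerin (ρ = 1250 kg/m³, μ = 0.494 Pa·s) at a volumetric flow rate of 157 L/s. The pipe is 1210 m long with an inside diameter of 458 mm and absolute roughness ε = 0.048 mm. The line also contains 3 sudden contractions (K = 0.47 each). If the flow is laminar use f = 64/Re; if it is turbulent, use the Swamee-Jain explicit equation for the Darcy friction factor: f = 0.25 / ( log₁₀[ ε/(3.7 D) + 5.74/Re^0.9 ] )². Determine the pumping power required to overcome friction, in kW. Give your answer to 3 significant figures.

Q = 157 L/s = 157/1000 = 0.157 m³/s.
Cross-sectional area A = πD²/4 = π(0.458)²/4 = 0.1647 m²; mean velocity V = Q/A = 0.157/0.1647 = 0.953 m/s.
Reynolds number Re = ρVD/μ = 1250 · 0.953 · 0.458 / 0.494 = 1104.
Re < 2300 → laminar flow, so f = 64/Re = 64/1104 = 0.05795 (the turbulent correlation is not needed).
Total minor-loss coefficient ΣK = 3·0.47 = 1.41.
ΔP = [f·L/D + ΣK]·(ρV²/2) = [0.05795·1210/0.458 + 1.41]·(1250·0.953²/2) = [153.1 + 1.41]·567.6 = 8.77e+04 Pa.
Pumping power P = QΔP = 0.157·8.77e+04 = 13770 W = 13.8 kW.

P ≈ 13.8 kW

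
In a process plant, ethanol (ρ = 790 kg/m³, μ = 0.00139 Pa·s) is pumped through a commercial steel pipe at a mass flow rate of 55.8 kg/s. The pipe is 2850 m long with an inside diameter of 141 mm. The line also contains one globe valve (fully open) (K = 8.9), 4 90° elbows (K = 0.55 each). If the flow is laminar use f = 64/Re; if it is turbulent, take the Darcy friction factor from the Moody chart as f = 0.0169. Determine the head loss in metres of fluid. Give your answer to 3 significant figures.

h_f ≈ 368 m

A = πD²/4 = π(0.141)²/4 = 0.01561 m²; mean velocity V = ṁ/(ρA) = 55.8/(790 · 0.01561) = 4.524 m/s.
Reynolds number Re = ρVD/μ = 790 · 4.524 · 0.141 / 0.00139 = 3.625e+05.
Re > 4000 → turbulent; use the Moody-chart value f = 0.0169.
Total minor-loss coefficient ΣK = 1·8.9 + 4·0.55 = 11.1.
ΔP = [f·L/D + ΣK]·(ρV²/2) = [0.0169·2850/0.141 + 11.1]·(790·4.524²/2) = [341.6 + 11.1]·8083 = 2.851e+06 Pa.
Head loss h_f = ΔP/(ρg) = 2.851e+06/(790·9.81) = 368 m.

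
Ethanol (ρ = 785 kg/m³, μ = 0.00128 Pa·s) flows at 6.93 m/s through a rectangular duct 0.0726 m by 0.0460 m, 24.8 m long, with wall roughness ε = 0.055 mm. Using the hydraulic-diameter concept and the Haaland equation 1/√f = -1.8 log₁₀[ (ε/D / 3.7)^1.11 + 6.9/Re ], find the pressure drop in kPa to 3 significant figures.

Hydraulic diameter D_h = 4A/P = 4·(0.0726·0.046)/(2·(0.0726+0.046)) = 0.01336/0.2372 = 0.05632 m.
Re = ρVD_h/μ = 785·6.93·0.05632/0.00128 = 2.393e+05.
ε/D_h = 5.5e-05/0.05632 = 0.000977; Haaland gives 1/√f = -1.8 log₁₀[0.000107+2.88e-05] = 6.963, so f = 0.02063.
ΔP = f(L/D_h)(ρV²/2) = 0.02063·24.8/0.05632·1.885e+04 = 1.712e+05 Pa.
ΔP = 171 kPa.

ΔP ≈ 171 kPa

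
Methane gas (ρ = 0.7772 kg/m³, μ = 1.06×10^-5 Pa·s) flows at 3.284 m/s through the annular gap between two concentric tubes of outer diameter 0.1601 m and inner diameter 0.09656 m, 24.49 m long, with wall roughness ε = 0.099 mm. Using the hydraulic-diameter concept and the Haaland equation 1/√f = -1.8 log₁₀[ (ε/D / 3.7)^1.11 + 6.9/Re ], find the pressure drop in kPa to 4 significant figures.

ΔP ≈ 0.04867 kPa

Hydraulic diameter D_h = 4A/P = D_o - D_i = 0.1601 - 0.09656 = 0.06354 m.
Re = ρVD_h/μ = 0.7772·3.284·0.06354/1.06e-05 = 1.53e+04.
ε/D_h = 9.9e-05/0.06354 = 0.00156; Haaland gives 1/√f = -1.8 log₁₀[0.000179+0.000451] = 5.761, so f = 0.03013.
ΔP = f(L/D_h)(ρV²/2) = 0.03013·24.49/0.06354·4.191 = 48.67 Pa.
ΔP = 0.04867 kPa.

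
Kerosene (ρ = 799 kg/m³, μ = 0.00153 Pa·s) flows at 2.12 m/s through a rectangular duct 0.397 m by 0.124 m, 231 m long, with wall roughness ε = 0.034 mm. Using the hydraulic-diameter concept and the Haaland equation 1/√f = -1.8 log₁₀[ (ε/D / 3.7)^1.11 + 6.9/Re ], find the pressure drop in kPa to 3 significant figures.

ΔP ≈ 36.5 kPa

Hydraulic diameter D_h = 4A/P = 4·(0.397·0.124)/(2·(0.397+0.124)) = 0.1969/1.042 = 0.189 m.
Re = ρVD_h/μ = 799·2.12·0.189/0.00153 = 2.092e+05.
ε/D_h = 3.4e-05/0.189 = 0.00018; Haaland gives 1/√f = -1.8 log₁₀[1.63e-05+3.3e-05] = 7.753, so f = 0.01664.
ΔP = f(L/D_h)(ρV²/2) = 0.01664·231/0.189·1796 = 3.651e+04 Pa.
ΔP = 36.5 kPa.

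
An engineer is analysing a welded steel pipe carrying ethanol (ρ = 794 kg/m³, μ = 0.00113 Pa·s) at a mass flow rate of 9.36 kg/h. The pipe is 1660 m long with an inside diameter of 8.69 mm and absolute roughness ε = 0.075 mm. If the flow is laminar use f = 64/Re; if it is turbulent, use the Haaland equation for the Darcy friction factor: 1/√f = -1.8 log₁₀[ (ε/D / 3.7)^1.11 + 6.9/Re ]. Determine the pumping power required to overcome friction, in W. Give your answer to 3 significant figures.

P ≈ 0.144 W

ṁ = 9.36 kg/h = 9.36/3600 = 0.0026 kg/s.
A = πD²/4 = π(0.00869)²/4 = 5.931e-05 m²; mean velocity V = ṁ/(ρA) = 0.0026/(794 · 5.931e-05) = 0.05521 m/s.
Reynolds number Re = ρVD/μ = 794 · 0.05521 · 0.00869 / 0.00113 = 337.1.
Re < 2300 → laminar flow, so f = 64/Re = 64/337.1 = 0.1898 (the turbulent correlation is not needed).
Darcy-Weisbach: ΔP = f(L/D)(ρV²/2) = 0.1898·(1660/0.00869)·(794·0.05521²/2) = 0.1898·1.91e+05·1.21 = 4.389e+04 Pa.
Q = ṁ/ρ = 0.0026/794 = 3.275e-06 m³/s.
Pumping power P = QΔP = 3.275e-06·4.389e+04 = 0.1437 W = 0.144 W.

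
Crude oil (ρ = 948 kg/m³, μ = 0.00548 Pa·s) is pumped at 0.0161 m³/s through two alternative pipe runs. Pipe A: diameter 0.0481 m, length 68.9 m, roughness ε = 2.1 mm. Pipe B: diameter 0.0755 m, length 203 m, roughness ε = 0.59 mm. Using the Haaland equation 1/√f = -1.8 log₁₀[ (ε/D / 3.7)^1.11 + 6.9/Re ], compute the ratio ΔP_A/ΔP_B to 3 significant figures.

ΔP_A/ΔP_B ≈ 6.03

Pipe A: V = Q/A = 0.0161/0.001817 = 8.86 m/s; Re = 7.373e+04; ε/D = 0.0437; Haaland → f = 0.06773; ΔP_A = f(L/D)(ρV²/2) = 3.61e+06 Pa.
Pipe B: V = Q/A = 0.0161/0.004477 = 3.596 m/s; Re = 4.697e+04; ε/D = 0.00781; Haaland → f = 0.03635; ΔP_B = f(L/D)(ρV²/2) = 5.992e+05 Pa.
ΔP_A/ΔP_B = 3.61e+06/5.992e+05 = 6.03.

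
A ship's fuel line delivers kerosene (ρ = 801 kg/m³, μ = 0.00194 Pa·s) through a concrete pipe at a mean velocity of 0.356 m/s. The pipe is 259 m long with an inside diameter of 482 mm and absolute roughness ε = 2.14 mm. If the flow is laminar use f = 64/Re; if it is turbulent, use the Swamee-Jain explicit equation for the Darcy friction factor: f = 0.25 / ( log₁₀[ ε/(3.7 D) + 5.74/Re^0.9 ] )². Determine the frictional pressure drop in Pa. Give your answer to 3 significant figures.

Reynolds number Re = ρVD/μ = 801 · 0.356 · 0.482 / 0.00194 = 7.085e+04.
Re > 4000 → turbulent. Relative roughness ε/D = 0.00214/0.482 = 0.00444. Swamee-Jain: f = 0.25/(log₁₀[0.00444/3.7 + 5.74/7.085e+04^0.9])² = 0.25/(log₁₀[0.0012 + 0.000248])² = 0.25/(-2.839)² = 0.03101.
Darcy-Weisbach: ΔP = f(L/D)(ρV²/2) = 0.03101·(259/0.482)·(801·0.356²/2) = 0.03101·537.3·50.76 = 845.8 Pa.

ΔP ≈ 846 Pa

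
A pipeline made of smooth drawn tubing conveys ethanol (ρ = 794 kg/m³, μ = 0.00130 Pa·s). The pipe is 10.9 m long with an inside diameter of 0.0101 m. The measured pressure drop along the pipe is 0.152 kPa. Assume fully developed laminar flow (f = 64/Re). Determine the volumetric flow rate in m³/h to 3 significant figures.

For laminar flow, f = 64/Re with Re = ρVD/μ, so Darcy-Weisbach reduces to ΔP = 32μLV/D². Solving for V: V = ΔP·D²/(32μL) = 152·(0.0101)²/(32·0.0013·10.9) = 0.0342 m/s.
Check: Re = ρVD/μ = 794·0.0342·0.0101/0.0013 = 210.9 < 2300, so the laminar assumption holds.
Q = V·A = 0.0342·(π/4·0.0101²) = 2.74e-06 m³/s = 0.00986 m³/h.

Q ≈ 0.00986 m³/h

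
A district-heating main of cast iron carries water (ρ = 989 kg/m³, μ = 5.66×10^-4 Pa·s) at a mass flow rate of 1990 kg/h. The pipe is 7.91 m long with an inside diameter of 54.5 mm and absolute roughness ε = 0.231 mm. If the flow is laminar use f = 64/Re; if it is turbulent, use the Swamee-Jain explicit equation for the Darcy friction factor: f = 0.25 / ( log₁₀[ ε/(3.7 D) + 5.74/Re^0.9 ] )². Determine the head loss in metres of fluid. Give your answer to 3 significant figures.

ṁ = 1990 kg/h = 1990/3600 = 0.5528 kg/s.
A = πD²/4 = π(0.0545)²/4 = 0.002333 m²; mean velocity V = ṁ/(ρA) = 0.5528/(989 · 0.002333) = 0.2396 m/s.
Reynolds number Re = ρVD/μ = 989 · 0.2396 · 0.0545 / 0.000566 = 2.282e+04.
Re > 4000 → turbulent. Relative roughness ε/D = 0.000231/0.0545 = 0.00424. Swamee-Jain: f = 0.25/(log₁₀[0.00424/3.7 + 5.74/2.282e+04^0.9])² = 0.25/(log₁₀[0.00115 + 0.000686])² = 0.25/(-2.737)² = 0.03337.
Darcy-Weisbach: ΔP = f(L/D)(ρV²/2) = 0.03337·(7.91/0.0545)·(989·0.2396²/2) = 0.03337·145.1·28.39 = 137.5 Pa.
Head loss h_f = ΔP/(ρg) = 137.5/(989·9.81) = 0.0142 m.

h_f ≈ 0.0142 m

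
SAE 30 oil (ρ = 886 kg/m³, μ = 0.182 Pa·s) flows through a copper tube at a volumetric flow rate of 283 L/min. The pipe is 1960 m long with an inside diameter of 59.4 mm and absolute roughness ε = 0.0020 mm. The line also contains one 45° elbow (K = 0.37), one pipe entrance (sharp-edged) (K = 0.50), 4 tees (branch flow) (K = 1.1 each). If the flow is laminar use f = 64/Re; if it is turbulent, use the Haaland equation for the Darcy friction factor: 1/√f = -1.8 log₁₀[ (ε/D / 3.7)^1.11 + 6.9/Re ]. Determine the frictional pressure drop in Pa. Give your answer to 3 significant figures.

ΔP ≈ 5.51×10^6 Pa

Q = 283 L/min = 283/60000 = 0.004717 m³/s.
Cross-sectional area A = πD²/4 = π(0.0594)²/4 = 0.002771 m²; mean velocity V = Q/A = 0.004717/0.002771 = 1.702 m/s.
Reynolds number Re = ρVD/μ = 886 · 1.702 · 0.0594 / 0.182 = 492.2.
Re < 2300 → laminar flow, so f = 64/Re = 64/492.2 = 0.13 (the turbulent correlation is not needed).
Total minor-loss coefficient ΣK = 1·0.37 + 1·0.5 + 4·1.1 = 5.27.
ΔP = [f·L/D + ΣK]·(ρV²/2) = [0.13·1960/0.0594 + 5.27]·(886·1.702²/2) = [4291 + 5.27]·1283 = 5.513e+06 Pa.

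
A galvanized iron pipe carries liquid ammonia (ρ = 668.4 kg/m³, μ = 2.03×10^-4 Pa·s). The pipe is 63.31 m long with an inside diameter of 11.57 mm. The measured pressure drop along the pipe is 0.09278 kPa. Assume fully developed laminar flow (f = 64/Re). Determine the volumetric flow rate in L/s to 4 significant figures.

For laminar flow, f = 64/Re with Re = ρVD/μ, so Darcy-Weisbach reduces to ΔP = 32μLV/D². Solving for V: V = ΔP·D²/(32μL) = 92.78·(0.01157)²/(32·0.000203·63.31) = 0.0302 m/s.
Check: Re = ρVD/μ = 668.4·0.0302·0.01157/0.000203 = 1150 < 2300, so the laminar assumption holds.
Q = V·A = 0.0302·(π/4·0.01157²) = 3.175e-06 m³/s = 0.003175 L/s.

Q ≈ 0.003175 L/s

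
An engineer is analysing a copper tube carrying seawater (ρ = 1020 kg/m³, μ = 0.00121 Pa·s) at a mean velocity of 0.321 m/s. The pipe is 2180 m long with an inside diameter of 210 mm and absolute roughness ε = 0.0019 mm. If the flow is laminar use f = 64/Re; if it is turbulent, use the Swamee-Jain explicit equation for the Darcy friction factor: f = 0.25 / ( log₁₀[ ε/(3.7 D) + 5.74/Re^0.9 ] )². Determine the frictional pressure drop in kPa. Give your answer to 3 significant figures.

ΔP ≈ 11.0 kPa

Reynolds number Re = ρVD/μ = 1020 · 0.321 · 0.21 / 0.00121 = 5.682e+04.
Re > 4000 → turbulent. Relative roughness ε/D = 1.9e-06/0.21 = 9.05e-06. Swamee-Jain: f = 0.25/(log₁₀[9.05e-06/3.7 + 5.74/5.682e+04^0.9])² = 0.25/(log₁₀[2.45e-06 + 0.000302])² = 0.25/(-3.517)² = 0.02022.
Darcy-Weisbach: ΔP = f(L/D)(ρV²/2) = 0.02022·(2180/0.21)·(1020·0.321²/2) = 0.02022·1.038e+04·52.55 = 1.103e+04 Pa.
ΔP = 1.103e+04 Pa = 11.0 kPa.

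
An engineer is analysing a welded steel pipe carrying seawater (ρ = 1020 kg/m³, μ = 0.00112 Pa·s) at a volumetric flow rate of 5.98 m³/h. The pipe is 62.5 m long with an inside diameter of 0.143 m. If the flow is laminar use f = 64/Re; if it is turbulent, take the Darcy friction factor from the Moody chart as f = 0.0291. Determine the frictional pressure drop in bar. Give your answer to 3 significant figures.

ΔP ≈ 6.94×10^-4 bar

Q = 5.98 m³/h = 5.98/3600 = 0.001661 m³/s.
Cross-sectional area A = πD²/4 = π(0.143)²/4 = 0.01606 m²; mean velocity V = Q/A = 0.001661/0.01606 = 0.1034 m/s.
Reynolds number Re = ρVD/μ = 1020 · 0.1034 · 0.143 / 0.00112 = 1.347e+04.
Re > 4000 → turbulent; use the Moody-chart value f = 0.0291.
Darcy-Weisbach: ΔP = f(L/D)(ρV²/2) = 0.0291·(62.5/0.143)·(1020·0.1034²/2) = 0.0291·437.1·5.456 = 69.39 Pa.
ΔP = 69.39 Pa = 6.94×10^-4 bar.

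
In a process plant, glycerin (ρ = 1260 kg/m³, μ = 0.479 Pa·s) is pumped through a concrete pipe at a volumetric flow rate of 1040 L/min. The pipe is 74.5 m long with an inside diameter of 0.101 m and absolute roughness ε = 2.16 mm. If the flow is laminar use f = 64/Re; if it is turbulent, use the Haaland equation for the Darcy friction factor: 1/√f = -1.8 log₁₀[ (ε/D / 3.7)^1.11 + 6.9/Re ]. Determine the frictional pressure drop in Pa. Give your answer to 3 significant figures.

ΔP ≈ 242000 Pa

Q = 1040 L/min = 1040/60000 = 0.01733 m³/s.
Cross-sectional area A = πD²/4 = π(0.101)²/4 = 0.008012 m²; mean velocity V = Q/A = 0.01733/0.008012 = 2.163 m/s.
Reynolds number Re = ρVD/μ = 1260 · 2.163 · 0.101 / 0.479 = 574.8.
Re < 2300 → laminar flow, so f = 64/Re = 64/574.8 = 0.1113 (the turbulent correlation is not needed).
Darcy-Weisbach: ΔP = f(L/D)(ρV²/2) = 0.1113·(74.5/0.101)·(1260·2.163²/2) = 0.1113·737.6·2949 = 2.422e+05 Pa.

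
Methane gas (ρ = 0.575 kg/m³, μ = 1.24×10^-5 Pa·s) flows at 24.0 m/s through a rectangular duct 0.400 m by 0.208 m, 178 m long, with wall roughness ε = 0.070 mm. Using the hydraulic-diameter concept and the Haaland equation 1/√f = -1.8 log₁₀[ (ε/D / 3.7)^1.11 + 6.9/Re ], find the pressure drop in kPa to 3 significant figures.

Hydraulic diameter D_h = 4A/P = 4·(0.4·0.208)/(2·(0.4+0.208)) = 0.3328/1.216 = 0.2737 m.
Re = ρVD_h/μ = 0.575·24·0.2737/1.24e-05 = 3.046e+05.
ε/D_h = 7e-05/0.2737 = 0.000256; Haaland gives 1/√f = -1.8 log₁₀[2.41e-05+2.27e-05] = 7.794, so f = 0.01646.
ΔP = f(L/D_h)(ρV²/2) = 0.01646·178/0.2737·165.6 = 1773 Pa.
ΔP = 1.77 kPa.

ΔP ≈ 1.77 kPa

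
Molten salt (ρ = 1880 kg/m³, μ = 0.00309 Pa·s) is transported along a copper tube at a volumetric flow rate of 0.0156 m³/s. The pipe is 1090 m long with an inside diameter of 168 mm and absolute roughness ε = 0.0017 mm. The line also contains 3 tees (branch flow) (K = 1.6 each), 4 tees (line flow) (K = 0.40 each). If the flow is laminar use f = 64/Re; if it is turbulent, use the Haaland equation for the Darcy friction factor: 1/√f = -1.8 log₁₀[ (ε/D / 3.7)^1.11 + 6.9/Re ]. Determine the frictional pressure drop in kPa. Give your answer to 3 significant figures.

ΔP ≈ 60.8 kPa

Cross-sectional area A = πD²/4 = π(0.168)²/4 = 0.02217 m²; mean velocity V = Q/A = 0.0156/0.02217 = 0.7037 m/s.
Reynolds number Re = ρVD/μ = 1880 · 0.7037 · 0.168 / 0.00309 = 7.193e+04.
Re > 4000 → turbulent. Relative roughness ε/D = 1.7e-06/0.168 = 1.01e-05. Haaland: 1/√f = -1.8 log₁₀[(1.01e-05/3.7)^1.11 + 6.9/7.193e+04] = -1.8 log₁₀[6.68e-07 + 9.59e-05] = 7.227, so f = 0.01915.
Total minor-loss coefficient ΣK = 3·1.6 + 4·0.4 = 6.4.
ΔP = [f·L/D + ΣK]·(ρV²/2) = [0.01915·1090/0.168 + 6.4]·(1880·0.7037²/2) = [124.2 + 6.4]·465.5 = 6.081e+04 Pa.
ΔP = 6.081e+04 Pa = 60.8 kPa.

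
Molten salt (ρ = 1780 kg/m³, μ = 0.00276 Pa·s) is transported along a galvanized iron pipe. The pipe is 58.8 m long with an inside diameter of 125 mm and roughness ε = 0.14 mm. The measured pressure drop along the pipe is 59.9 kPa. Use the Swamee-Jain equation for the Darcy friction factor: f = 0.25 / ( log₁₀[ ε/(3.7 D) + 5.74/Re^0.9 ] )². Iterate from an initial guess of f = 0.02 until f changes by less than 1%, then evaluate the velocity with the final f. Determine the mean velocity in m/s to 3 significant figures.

V ≈ 2.57 m/s

Rearranging Darcy-Weisbach: V = √(2·ΔP·D/(f·L·ρ)). With ε/D = 0.00014/0.125 = 0.00112, iterate starting from f = 0.02:
  f = 0.02 → V = √(2·5.99e+04·0.125/(0.02·58.8·1780)) = 2.675 m/s; Re = ρVD/μ = 2.156e+05; f → 0.02156
  f = 0.02156 → V = 2.576 m/s; Re = 2.077e+05; f → 0.02161
Converged (Δf/f < 1%). With the final f = 0.02161: V = √(2·5.99e+04·0.125/(0.02161·58.8·1780)) = 2.573 m/s.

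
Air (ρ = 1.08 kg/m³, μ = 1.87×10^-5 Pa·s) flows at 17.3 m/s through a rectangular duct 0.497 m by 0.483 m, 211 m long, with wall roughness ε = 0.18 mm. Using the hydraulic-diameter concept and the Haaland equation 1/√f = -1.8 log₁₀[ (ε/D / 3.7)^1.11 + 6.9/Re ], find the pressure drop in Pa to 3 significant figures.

Hydraulic diameter D_h = 4A/P = 4·(0.497·0.483)/(2·(0.497+0.483)) = 0.9602/1.96 = 0.4899 m.
Re = ρVD_h/μ = 1.08·17.3·0.4899/1.87e-05 = 4.895e+05.
ε/D_h = 0.00018/0.4899 = 0.000367; Haaland gives 1/√f = -1.8 log₁₀[3.6e-05+1.41e-05] = 7.74, so f = 0.01669.
ΔP = f(L/D_h)(ρV²/2) = 0.01669·211/0.4899·161.6 = 1162 Pa.

ΔP ≈ 1160 Pa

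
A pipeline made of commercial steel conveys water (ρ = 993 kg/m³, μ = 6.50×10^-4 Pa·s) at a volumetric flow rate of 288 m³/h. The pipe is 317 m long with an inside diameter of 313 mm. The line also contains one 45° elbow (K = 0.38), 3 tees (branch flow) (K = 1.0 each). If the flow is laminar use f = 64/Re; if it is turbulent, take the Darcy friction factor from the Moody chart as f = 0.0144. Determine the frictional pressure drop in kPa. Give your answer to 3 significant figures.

Q = 288 m³/h = 288/3600 = 0.08 m³/s.
Cross-sectional area A = πD²/4 = π(0.313)²/4 = 0.07694 m²; mean velocity V = Q/A = 0.08/0.07694 = 1.04 m/s.
Reynolds number Re = ρVD/μ = 993 · 1.04 · 0.313 / 0.00065 = 4.972e+05.
Re > 4000 → turbulent; use the Moody-chart value f = 0.0144.
Total minor-loss coefficient ΣK = 1·0.38 + 3·1 = 3.38.
ΔP = [f·L/D + ΣK]·(ρV²/2) = [0.0144·317/0.313 + 3.38]·(993·1.04²/2) = [14.58 + 3.38]·536.7 = 9642 Pa.
ΔP = 9642 Pa = 9.64 kPa.

ΔP ≈ 9.64 kPa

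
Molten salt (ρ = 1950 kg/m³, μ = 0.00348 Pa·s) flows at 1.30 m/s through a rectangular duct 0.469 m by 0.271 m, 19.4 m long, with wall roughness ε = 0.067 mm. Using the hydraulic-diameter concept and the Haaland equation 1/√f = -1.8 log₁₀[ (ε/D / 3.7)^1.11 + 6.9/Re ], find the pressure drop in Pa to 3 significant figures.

Hydraulic diameter D_h = 4A/P = 4·(0.469·0.271)/(2·(0.469+0.271)) = 0.5084/1.48 = 0.3435 m.
Re = ρVD_h/μ = 1950·1.3·0.3435/0.00348 = 2.502e+05.
ε/D_h = 6.7e-05/0.3435 = 0.000195; Haaland gives 1/√f = -1.8 log₁₀[1.78e-05+2.76e-05] = 7.817, so f = 0.01636.
ΔP = f(L/D_h)(ρV²/2) = 0.01636·19.4/0.3435·1648 = 1523 Pa.

ΔP ≈ 1520 Pa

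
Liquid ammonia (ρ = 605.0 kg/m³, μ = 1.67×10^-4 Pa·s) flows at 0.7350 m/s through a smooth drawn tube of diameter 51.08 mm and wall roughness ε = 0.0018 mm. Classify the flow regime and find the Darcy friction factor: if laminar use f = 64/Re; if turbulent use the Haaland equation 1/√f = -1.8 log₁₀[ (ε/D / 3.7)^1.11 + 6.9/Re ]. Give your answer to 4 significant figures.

Re = ρVD/μ = 605·0.735·0.05108/0.000167 = 1.36e+05.
Re > 4000 → turbulent. ε/D = 1.8e-06/0.05108 = 3.52e-05; Haaland: 1/√f = -1.8 log₁₀[2.67e-06 + 5.07e-05] = 7.69, so f = 0.01691.

f ≈ 0.01691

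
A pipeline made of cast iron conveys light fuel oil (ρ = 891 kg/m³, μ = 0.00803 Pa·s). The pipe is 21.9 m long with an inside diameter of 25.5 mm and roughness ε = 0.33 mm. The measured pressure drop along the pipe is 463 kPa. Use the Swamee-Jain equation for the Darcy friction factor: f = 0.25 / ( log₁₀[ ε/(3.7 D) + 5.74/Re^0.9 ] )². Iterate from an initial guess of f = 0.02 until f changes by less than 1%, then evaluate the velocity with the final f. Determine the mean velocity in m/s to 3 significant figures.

Rearranging Darcy-Weisbach: V = √(2·ΔP·D/(f·L·ρ)). With ε/D = 0.00033/0.0255 = 0.0129, iterate starting from f = 0.02:
  f = 0.02 → V = √(2·4.63e+05·0.0255/(0.02·21.9·891)) = 7.779 m/s; Re = ρVD/μ = 2.201e+04; f → 0.04428
  f = 0.04428 → V = 5.228 m/s; Re = 1.479e+04; f → 0.04544
  f = 0.04544 → V = 5.161 m/s; Re = 1.46e+04; f → 0.04548
Converged (Δf/f < 1%). With the final f = 0.04548: V = √(2·4.63e+05·0.0255/(0.04548·21.9·891)) = 5.158 m/s.

V ≈ 5.16 m/s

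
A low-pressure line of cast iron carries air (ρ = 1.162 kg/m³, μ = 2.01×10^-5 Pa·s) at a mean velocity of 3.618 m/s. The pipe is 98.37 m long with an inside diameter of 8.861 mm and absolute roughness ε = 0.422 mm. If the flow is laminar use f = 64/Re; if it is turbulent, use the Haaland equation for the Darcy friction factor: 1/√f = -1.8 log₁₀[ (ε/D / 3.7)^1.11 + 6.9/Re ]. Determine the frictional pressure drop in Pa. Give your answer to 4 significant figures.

Reynolds number Re = ρVD/μ = 1.162 · 3.618 · 0.008861 / 2.01e-05 = 1853.
Re < 2300 → laminar flow, so f = 64/Re = 64/1853 = 0.03453 (the turbulent correlation is not needed).
Darcy-Weisbach: ΔP = f(L/D)(ρV²/2) = 0.03453·(98.37/0.008861)·(1.162·3.618²/2) = 0.03453·1.11e+04·7.605 = 2915 Pa.

ΔP ≈ 2915 Pa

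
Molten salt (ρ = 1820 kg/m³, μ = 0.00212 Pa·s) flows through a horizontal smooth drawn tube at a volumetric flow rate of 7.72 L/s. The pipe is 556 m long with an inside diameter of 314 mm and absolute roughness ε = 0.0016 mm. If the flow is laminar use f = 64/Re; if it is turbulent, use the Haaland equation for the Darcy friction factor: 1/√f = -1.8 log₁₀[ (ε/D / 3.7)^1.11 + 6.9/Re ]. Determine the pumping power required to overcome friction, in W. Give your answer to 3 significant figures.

P ≈ 2.96 W

Q = 7.72 L/s = 7.72/1000 = 0.00772 m³/s.
Cross-sectional area A = πD²/4 = π(0.314)²/4 = 0.07744 m²; mean velocity V = Q/A = 0.00772/0.07744 = 0.09969 m/s.
Reynolds number Re = ρVD/μ = 1820 · 0.09969 · 0.314 / 0.00212 = 2.687e+04.
Re > 4000 → turbulent. Relative roughness ε/D = 1.6e-06/0.314 = 5.1e-06. Haaland: 1/√f = -1.8 log₁₀[(5.1e-06/3.7)^1.11 + 6.9/2.687e+04] = -1.8 log₁₀[3.12e-07 + 0.000257] = 6.462, so f = 0.02395.
Darcy-Weisbach: ΔP = f(L/D)(ρV²/2) = 0.02395·(556/0.314)·(1820·0.09969²/2) = 0.02395·1771·9.044 = 383.5 Pa.
Pumping power P = QΔP = 0.00772·383.5 = 2.961 W = 2.96 W.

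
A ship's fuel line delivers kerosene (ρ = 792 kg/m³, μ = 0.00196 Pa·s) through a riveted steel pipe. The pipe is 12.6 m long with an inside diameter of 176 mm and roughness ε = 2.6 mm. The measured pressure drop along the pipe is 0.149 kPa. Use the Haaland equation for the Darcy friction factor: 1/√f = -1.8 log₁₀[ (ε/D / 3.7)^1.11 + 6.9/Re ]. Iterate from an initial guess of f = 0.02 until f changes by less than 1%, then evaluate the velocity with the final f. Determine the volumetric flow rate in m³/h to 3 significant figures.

Q ≈ 29.8 m³/h

Rearranging Darcy-Weisbach: V = √(2·ΔP·D/(f·L·ρ)). With ε/D = 0.0026/0.176 = 0.0148, iterate starting from f = 0.02:
  f = 0.02 → V = √(2·149·0.176/(0.02·12.6·792)) = 0.5126 m/s; Re = ρVD/μ = 3.646e+04; f → 0.04475
  f = 0.04475 → V = 0.3427 m/s; Re = 2.437e+04; f → 0.04533
  f = 0.04533 → V = 0.3405 m/s; Re = 2.422e+04; f → 0.04534
Converged (Δf/f < 1%). With the final f = 0.04534: V = √(2·149·0.176/(0.04534·12.6·792)) = 0.3405 m/s.
Q = V·A = 0.3405·(π/4·0.176²) = 0.008283 m³/s = 29.8 m³/h.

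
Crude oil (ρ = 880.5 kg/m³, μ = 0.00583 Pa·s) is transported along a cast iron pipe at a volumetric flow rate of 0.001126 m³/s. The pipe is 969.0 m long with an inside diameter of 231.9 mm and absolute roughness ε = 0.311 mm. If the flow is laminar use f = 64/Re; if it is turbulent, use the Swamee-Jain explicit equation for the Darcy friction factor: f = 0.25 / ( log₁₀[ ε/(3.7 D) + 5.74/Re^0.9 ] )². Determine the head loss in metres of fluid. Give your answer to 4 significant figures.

h_f ≈ 0.01038 m

Cross-sectional area A = πD²/4 = π(0.2319)²/4 = 0.04224 m²; mean velocity V = Q/A = 0.001126/0.04224 = 0.02666 m/s.
Reynolds number Re = ρVD/μ = 880.5 · 0.02666 · 0.2319 / 0.00583 = 933.7.
Re < 2300 → laminar flow, so f = 64/Re = 64/933.7 = 0.06854 (the turbulent correlation is not needed).
Darcy-Weisbach: ΔP = f(L/D)(ρV²/2) = 0.06854·(969/0.2319)·(880.5·0.02666²/2) = 0.06854·4179·0.3129 = 89.62 Pa.
Head loss h_f = ΔP/(ρg) = 89.62/(880.5·9.81) = 0.01038 m.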